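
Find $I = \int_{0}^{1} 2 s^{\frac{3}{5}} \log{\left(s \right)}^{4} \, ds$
$\frac{9375}{2048}$

Begin with the known integral
$$J(a) = \int_{0}^{1} 2 s^{a} \, ds = \frac{2}{a + 1}.$$

Differentiating under the integral sign brings down a factor of $\ln s$:
$$\frac{dJ}{da} = \int_{0}^{1} 2 s^{a} \log{\left(s \right)} \, ds = - \frac{2}{\left(a + 1\right)^{2}}.$$

Repeating $4$ times in total — each differentiation brings down another $\ln s$ — gives
$$\frac{d^{4}J}{da^{4}} = \int_{0}^{1} 2 s^{a} \log{\left(s \right)}^{4} \, ds = \frac{48}{\left(a + 1\right)^{5}},$$
and the integrand here is exactly the target integrand, so $I = \frac{48}{\left(a + 1\right)^{5}}$.

Setting $a = \frac{3}{5}$:
$$I = \frac{9375}{2048}.$$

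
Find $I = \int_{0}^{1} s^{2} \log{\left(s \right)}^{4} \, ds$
$\frac{8}{81}$

Consider the simpler parametrised integral
$$J(a) = \int_{0}^{1} s^{a} \, ds = \frac{1}{a + 1}.$$

Differentiating under the integral sign brings down a factor of $\ln s$:
$$\frac{dJ}{da} = \int_{0}^{1} s^{a} \log{\left(s \right)} \, ds = - \frac{1}{\left(a + 1\right)^{2}}.$$

Repeating $4$ times in total — each differentiation brings down another $\ln s$ — gives
$$\frac{d^{4}J}{da^{4}} = \int_{0}^{1} s^{a} \log{\left(s \right)}^{4} \, ds = \frac{24}{\left(a + 1\right)^{5}},$$
and the integrand here is exactly the target integrand, so $I = \frac{24}{\left(a + 1\right)^{5}}$.

Setting $a = 2$:
$$I = \frac{8}{81}.$$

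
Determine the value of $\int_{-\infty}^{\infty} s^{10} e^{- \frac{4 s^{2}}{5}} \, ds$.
$\frac{2953125 \sqrt{5} \sqrt{\pi}}{65536}$

Begin with the known integral
$$J(a) = \int_{-\infty}^{\infty} e^{- a s^{2}} \, ds = \frac{\sqrt{\pi}}{\sqrt{a}}.$$

Differentiating under the integral sign brings down a factor of $(-s^2)$:
$$\frac{dJ}{da} = \int_{-\infty}^{\infty} - s^{2} e^{- a s^{2}} \, ds = - \frac{\sqrt{\pi}}{2 a^{\frac{3}{2}}}.$$

Repeating $5$ times in total — each differentiation brings down another $(-s^2)$ — gives
$$\frac{d^{5}J}{da^{5}} = \int_{-\infty}^{\infty} - s^{10} e^{- a s^{2}} \, ds = - \frac{945 \sqrt{\pi}}{32 a^{\frac{11}{2}}},$$
and the integrand here is $(-1)^{5}$ times the target integrand, so $I = (-1)^{5}\,\frac{d^{5}J}{da^{5}} = \frac{945 \sqrt{\pi}}{32 a^{\frac{11}{2}}}$.

Setting $a = \frac{4}{5}$:
$$I = \frac{2953125 \sqrt{5} \sqrt{\pi}}{65536}.$$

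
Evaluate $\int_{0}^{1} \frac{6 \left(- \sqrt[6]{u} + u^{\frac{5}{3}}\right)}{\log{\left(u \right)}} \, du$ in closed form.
$- \log{\left(\frac{117649}{16777216} \right)}$

Replace the exponent $\frac{1}{6}$ by a parameter $a$: let $I(a) = \int_{0}^{1} \frac{6 \left(u^{\frac{5}{3}} - u^{a}\right)}{\log{\left(u \right)}} \, du$.

Since $\dfrac{\partial}{\partial a}\,u^{a} = u^{a} \ln u$, the $\ln u$ in the denominator cancels and
$$\frac{dI}{da} = \int_{0}^{1} -6 u^{a} \, du = -6 \left[\frac{u^{a+1}}{a+1}\right]_0^1 = - \frac{6}{a + 1}.$$

Integrating with respect to $a$ gives $I(a) = - \log{\left(\frac{729 \left(a + 1\right)^{6}}{262144} \right)} + C$.

At $a = \frac{5}{3}$ the integrand is identically $0$, so $I(\frac{5}{3}) = 0$. The closed form gives $0$, hence $C = 0$.

Setting $a = \frac{1}{6}$:
$$I = - \log{\left(\frac{117649}{16777216} \right)}.$$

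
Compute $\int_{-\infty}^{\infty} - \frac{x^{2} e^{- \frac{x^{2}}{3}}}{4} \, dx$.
$- \frac{3 \sqrt{3} \sqrt{\pi}}{8}$

Start from the elementary integral
$$J(a) = \int_{-\infty}^{\infty} - \frac{e^{- a x^{2}}}{4} \, dx = - \frac{\sqrt{\pi}}{4 \sqrt{a}}.$$

Differentiating under the integral sign brings down a factor of $(-x^2)$:
$$\frac{dJ}{da} = \int_{-\infty}^{\infty} \frac{x^{2} e^{- a x^{2}}}{4} \, dx = \frac{\sqrt{\pi}}{8 a^{\frac{3}{2}}}.$$

The integral on the left is $-I$, so $I = - \frac{\sqrt{\pi}}{8 a^{\frac{3}{2}}}$.

Setting $a = \frac{1}{3}$:
$$I = - \frac{3 \sqrt{3} \sqrt{\pi}}{8}.$$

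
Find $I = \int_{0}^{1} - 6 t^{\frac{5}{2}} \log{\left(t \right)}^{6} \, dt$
$- \frac{552960}{823543}$

Consider the simpler parametrised integral
$$J(a) = \int_{0}^{1} - 6 t^{a} \, dt = - \frac{6}{a + 1}.$$

Differentiating under the integral sign brings down a factor of $\ln t$:
$$\frac{dJ}{da} = \int_{0}^{1} - 6 t^{a} \log{\left(t \right)} \, dt = \frac{6}{\left(a + 1\right)^{2}}.$$

Repeating $6$ times in total — each differentiation brings down another $\ln t$ — gives
$$\frac{d^{6}J}{da^{6}} = \int_{0}^{1} - 6 t^{a} \log{\left(t \right)}^{6} \, dt = - \frac{4320}{\left(a + 1\right)^{7}},$$
and the integrand here is exactly the target integrand, so $I = - \frac{4320}{\left(a + 1\right)^{7}}$.

Setting $a = \frac{5}{2}$:
$$I = - \frac{552960}{823543}.$$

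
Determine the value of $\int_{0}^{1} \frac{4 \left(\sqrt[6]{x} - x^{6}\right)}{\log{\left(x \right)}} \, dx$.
$- \log{\left(1296 \right)}$

Introduce a parameter $a$ in the exponent: let $I(a) = \int_{0}^{1} \frac{4 \left(\sqrt[6]{x} - x^{a}\right)}{\log{\left(x \right)}} \, dx$.

Since $\dfrac{\partial}{\partial a}\,x^{a} = x^{a} \ln x$, the $\ln x$ in the denominator cancels and
$$\frac{dI}{da} = \int_{0}^{1} -4 x^{a} \, dx = -4 \left[\frac{x^{a+1}}{a+1}\right]_0^1 = - \frac{4}{a + 1}.$$

Integrating with respect to $a$ gives $I(a) = - \log{\left(\frac{1296 \left(a + 1\right)^{4}}{2401} \right)} + C$.

At $a = \frac{1}{6}$ the integrand is identically $0$, so $I(\frac{1}{6}) = 0$. The closed form gives $0$, hence $C = 0$.

Setting $a = 6$:
$$I = - \log{\left(1296 \right)}.$$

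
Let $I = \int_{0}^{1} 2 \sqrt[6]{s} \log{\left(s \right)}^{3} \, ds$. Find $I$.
$- \frac{15552}{2401}$

Start from the elementary integral
$$J(a) = \int_{0}^{1} 2 s^{a} \, ds = \frac{2}{a + 1}.$$

Differentiating under the integral sign brings down a factor of $\ln s$:
$$\frac{dJ}{da} = \int_{0}^{1} 2 s^{a} \log{\left(s \right)} \, ds = - \frac{2}{\left(a + 1\right)^{2}}.$$

Repeating $3$ times in total — each differentiation brings down another $\ln s$ — gives
$$\frac{d^{3}J}{da^{3}} = \int_{0}^{1} 2 s^{a} \log{\left(s \right)}^{3} \, ds = - \frac{12}{\left(a + 1\right)^{4}},$$
and the integrand here is exactly the target integrand, so $I = - \frac{12}{\left(a + 1\right)^{4}}$.

Setting $a = \frac{1}{6}$:
$$I = - \frac{15552}{2401}.$$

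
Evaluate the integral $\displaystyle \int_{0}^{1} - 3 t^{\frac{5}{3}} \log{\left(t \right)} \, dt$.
$\frac{27}{64}$

Start from the elementary integral
$$J(a) = \int_{0}^{1} - 3 t^{a} \, dt = - \frac{3}{a + 1}.$$

Differentiating under the integral sign brings down a factor of $\ln t$:
$$\frac{dJ}{da} = \int_{0}^{1} - 3 t^{a} \log{\left(t \right)} \, dt = \frac{3}{\left(a + 1\right)^{2}}.$$

The integral on the left is $I$, so $I = \frac{3}{\left(a + 1\right)^{2}}$.

Setting $a = \frac{5}{3}$:
$$I = \frac{27}{64}.$$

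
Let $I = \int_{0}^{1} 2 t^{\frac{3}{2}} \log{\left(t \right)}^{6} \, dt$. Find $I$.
$\frac{36864}{15625}$

Start from the elementary integral
$$J(a) = \int_{0}^{1} 2 t^{a} \, dt = \frac{2}{a + 1}.$$

Differentiating under the integral sign brings down a factor of $\ln t$:
$$\frac{dJ}{da} = \int_{0}^{1} 2 t^{a} \log{\left(t \right)} \, dt = - \frac{2}{\left(a + 1\right)^{2}}.$$

Repeating $6$ times in total — each differentiation brings down another $\ln t$ — gives
$$\frac{d^{6}J}{da^{6}} = \int_{0}^{1} 2 t^{a} \log{\left(t \right)}^{6} \, dt = \frac{1440}{\left(a + 1\right)^{7}},$$
and the integrand here is exactly the target integrand, so $I = \frac{1440}{\left(a + 1\right)^{7}}$.

Setting $a = \frac{3}{2}$:
$$I = \frac{36864}{15625}.$$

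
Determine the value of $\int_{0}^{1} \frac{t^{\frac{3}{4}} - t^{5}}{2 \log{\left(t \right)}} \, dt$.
$\log{\left(\frac{\sqrt{42}}{12} \right)}$

Replace the exponent $\frac{3}{4}$ by a parameter $a$: let $I(a) = \int_{0}^{1} \frac{- t^{5} + t^{a}}{2 \log{\left(t \right)}} \, dt$.

Since $\dfrac{\partial}{\partial a}\,t^{a} = t^{a} \ln t$, the $\ln t$ in the denominator cancels and
$$\frac{dI}{da} = \int_{0}^{1} \frac{1}{2} t^{a} \, dt = \frac{1}{2} \left[\frac{t^{a+1}}{a+1}\right]_0^1 = \frac{1}{2 \left(a + 1\right)}.$$

Integrating with respect to $a$ gives $I(a) = \frac{\log{\left(a + 1 \right)}}{2} - \frac{\log{\left(6 \right)}}{2} + C$.

At $a = 5$ the integrand is identically $0$, so $I(5) = 0$. The closed form gives $0$, hence $C = 0$.

Setting $a = \frac{3}{4}$:
$$I = \log{\left(\frac{\sqrt{42}}{12} \right)}.$$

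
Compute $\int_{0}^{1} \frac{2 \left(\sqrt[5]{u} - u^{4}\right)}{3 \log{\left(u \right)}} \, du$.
$\log{\left(\frac{30^{\frac{2}{3}}}{25} \right)}$

Replace the exponent $4$ by a parameter $a$: let $I(a) = \int_{0}^{1} \frac{2 \left(\sqrt[5]{u} - u^{a}\right)}{3 \log{\left(u \right)}} \, du$.

Since $\dfrac{\partial}{\partial a}\,u^{a} = u^{a} \ln u$, the $\ln u$ in the denominator cancels and
$$\frac{dI}{da} = \int_{0}^{1} - \frac{2}{3} u^{a} \, du = - \frac{2}{3} \left[\frac{u^{a+1}}{a+1}\right]_0^1 = - \frac{2}{3 a + 3}.$$

Integrating with respect to $a$ gives $I(a) = - \frac{2 \log{\left(a + 1 \right)}}{3} - \frac{2 \log{\left(5 \right)}}{3} + \frac{2 \log{\left(6 \right)}}{3} + C$.

At $a = \frac{1}{5}$ the integrand is identically $0$, so $I(\frac{1}{5}) = 0$. The closed form gives $0$, hence $C = 0$.

Setting $a = 4$:
$$I = \log{\left(\frac{30^{\frac{2}{3}}}{25} \right)}.$$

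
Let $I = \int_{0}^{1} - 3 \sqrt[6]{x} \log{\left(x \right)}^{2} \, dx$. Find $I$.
$- \frac{1296}{343}$

Consider the simpler parametrised integral
$$J(a) = \int_{0}^{1} - 3 x^{a} \, dx = - \frac{3}{a + 1}.$$

Differentiating under the integral sign brings down a factor of $\ln x$:
$$\frac{dJ}{da} = \int_{0}^{1} - 3 x^{a} \log{\left(x \right)} \, dx = \frac{3}{\left(a + 1\right)^{2}}.$$

Repeating twice in total — each differentiation brings down another $\ln x$ — gives
$$\frac{d^{2}J}{da^{2}} = \int_{0}^{1} - 3 x^{a} \log{\left(x \right)}^{2} \, dx = - \frac{6}{\left(a + 1\right)^{3}},$$
and the integrand here is exactly the target integrand, so $I = - \frac{6}{\left(a + 1\right)^{3}}$.

Setting $a = \frac{1}{6}$:
$$I = - \frac{1296}{343}.$$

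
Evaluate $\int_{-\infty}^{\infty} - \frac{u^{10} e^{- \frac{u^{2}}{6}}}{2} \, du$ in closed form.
$- \frac{229635 \sqrt{6} \sqrt{\pi}}{2}$

Consider the simpler parametrised integral
$$J(a) = \int_{-\infty}^{\infty} - \frac{e^{- a u^{2}}}{2} \, du = - \frac{\sqrt{\pi}}{2 \sqrt{a}}.$$

Differentiating under the integral sign brings down a factor of $(-u^2)$:
$$\frac{dJ}{da} = \int_{-\infty}^{\infty} \frac{u^{2} e^{- a u^{2}}}{2} \, du = \frac{\sqrt{\pi}}{4 a^{\frac{3}{2}}}.$$

Repeating $5$ times in total — each differentiation brings down another $(-u^2)$ — gives
$$\frac{d^{5}J}{da^{5}} = \int_{-\infty}^{\infty} \frac{u^{10} e^{- a u^{2}}}{2} \, du = \frac{945 \sqrt{\pi}}{64 a^{\frac{11}{2}}},$$
and the integrand here is $(-1)^{5}$ times the target integrand, so $I = (-1)^{5}\,\frac{d^{5}J}{da^{5}} = - \frac{945 \sqrt{\pi}}{64 a^{\frac{11}{2}}}$.

Setting $a = \frac{1}{6}$:
$$I = - \frac{229635 \sqrt{6} \sqrt{\pi}}{2}.$$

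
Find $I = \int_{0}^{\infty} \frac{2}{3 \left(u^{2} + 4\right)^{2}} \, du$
$\frac{\pi}{48}$

Start from the standard arctangent integral
$$J(a) = \int_{0}^{\infty} \frac{2}{3 \left(a^{2} + u^{2}\right)} \, du = \frac{\pi}{3 a}.$$

Differentiating under the integral sign with respect to $a$,
$$\frac{dJ}{da} = \int_{0}^{\infty} - \frac{4 a}{3 \left(a^{2} + u^{2}\right)^{2}} \, du = - \frac{\pi}{3 a^{2}},$$
so $\int_{0}^{\infty} \frac{2}{3 \left(a^{2} + u^{2}\right)^{2}} \, du = \frac{\pi}{6 a^{3}}$.

Setting $a = 2$:
$$I = \frac{\pi}{48}.$$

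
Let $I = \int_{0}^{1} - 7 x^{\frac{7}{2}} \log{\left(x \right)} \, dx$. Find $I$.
$\frac{28}{81}$

Consider the simpler parametrised integral
$$J(a) = \int_{0}^{1} - 7 x^{a} \, dx = - \frac{7}{a + 1}.$$

Differentiating under the integral sign brings down a factor of $\ln x$:
$$\frac{dJ}{da} = \int_{0}^{1} - 7 x^{a} \log{\left(x \right)} \, dx = \frac{7}{\left(a + 1\right)^{2}}.$$

The integral on the left is $I$, so $I = \frac{7}{\left(a + 1\right)^{2}}$.

Setting $a = \frac{7}{2}$:
$$I = \frac{28}{81}.$$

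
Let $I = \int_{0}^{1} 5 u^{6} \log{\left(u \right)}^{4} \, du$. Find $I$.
$\frac{120}{16807}$

Start from the elementary integral
$$J(a) = \int_{0}^{1} 5 u^{a} \, du = \frac{5}{a + 1}.$$

Differentiating under the integral sign brings down a factor of $\ln u$:
$$\frac{dJ}{da} = \int_{0}^{1} 5 u^{a} \log{\left(u \right)} \, du = - \frac{5}{\left(a + 1\right)^{2}}.$$

Repeating $4$ times in total — each differentiation brings down another $\ln u$ — gives
$$\frac{d^{4}J}{da^{4}} = \int_{0}^{1} 5 u^{a} \log{\left(u \right)}^{4} \, du = \frac{120}{\left(a + 1\right)^{5}},$$
and the integrand here is exactly the target integrand, so $I = \frac{120}{\left(a + 1\right)^{5}}$.

Setting $a = 6$:
$$I = \frac{120}{16807}.$$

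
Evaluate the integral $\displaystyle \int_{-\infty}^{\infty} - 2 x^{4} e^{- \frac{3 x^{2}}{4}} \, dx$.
$- \frac{16 \sqrt{3} \sqrt{\pi}}{9}$

Start from the elementary integral
$$J(a) = \int_{-\infty}^{\infty} - 2 e^{- a x^{2}} \, dx = - \frac{2 \sqrt{\pi}}{\sqrt{a}}.$$

Differentiating under the integral sign brings down a factor of $(-x^2)$:
$$\frac{dJ}{da} = \int_{-\infty}^{\infty} 2 x^{2} e^{- a x^{2}} \, dx = \frac{\sqrt{\pi}}{a^{\frac{3}{2}}}.$$

Repeating twice in total — each differentiation brings down another $(-x^2)$ — gives
$$\frac{d^{2}J}{da^{2}} = \int_{-\infty}^{\infty} - 2 x^{4} e^{- a x^{2}} \, dx = - \frac{3 \sqrt{\pi}}{2 a^{\frac{5}{2}}},$$
and the integrand here is exactly the target integrand, so $I = - \frac{3 \sqrt{\pi}}{2 a^{\frac{5}{2}}}$.

Setting $a = \frac{3}{4}$:
$$I = - \frac{16 \sqrt{3} \sqrt{\pi}}{9}.$$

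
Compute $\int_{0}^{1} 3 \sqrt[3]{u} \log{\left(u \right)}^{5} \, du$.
$- \frac{32805}{512}$

Begin with the known integral
$$J(a) = \int_{0}^{1} 3 u^{a} \, du = \frac{3}{a + 1}.$$

Differentiating under the integral sign brings down a factor of $\ln u$:
$$\frac{dJ}{da} = \int_{0}^{1} 3 u^{a} \log{\left(u \right)} \, du = - \frac{3}{\left(a + 1\right)^{2}}.$$

Repeating $5$ times in total — each differentiation brings down another $\ln u$ — gives
$$\frac{d^{5}J}{da^{5}} = \int_{0}^{1} 3 u^{a} \log{\left(u \right)}^{5} \, du = - \frac{360}{\left(a + 1\right)^{6}},$$
and the integrand here is exactly the target integrand, so $I = - \frac{360}{\left(a + 1\right)^{6}}$.

Setting $a = \frac{1}{3}$:
$$I = - \frac{32805}{512}.$$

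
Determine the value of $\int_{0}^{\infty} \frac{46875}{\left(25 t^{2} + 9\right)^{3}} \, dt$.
$\frac{3125 \pi}{432}$

Start from the standard arctangent integral
$$J(a) = \int_{0}^{\infty} \frac{3}{a^{2} + t^{2}} \, dt = \frac{3 \pi}{2 a}.$$

Differentiating under the integral sign with respect to $a$,
$$\frac{dJ}{da} = \int_{0}^{\infty} - \frac{6 a}{\left(a^{2} + t^{2}\right)^{2}} \, dt = - \frac{3 \pi}{2 a^{2}},$$
so $\int_{0}^{\infty} \frac{3}{\left(a^{2} + t^{2}\right)^{2}} \, dt = \frac{3 \pi}{4 a^{3}}$.

Repeating — each differentiation of $1/(t^2+a^2)^j$ produces $-2ja/(t^2+a^2)^{j+1}$ — and dividing through by $-2ja$ at each step yields, after $2$ differentiations in total,
$$\int_{0}^{\infty} \frac{3}{\left(a^{2} + t^{2}\right)^{3}} \, dt = \frac{9 \pi}{16 a^{5}}.$$

Setting $a = \frac{3}{5}$:
$$I = \frac{3125 \pi}{432}.$$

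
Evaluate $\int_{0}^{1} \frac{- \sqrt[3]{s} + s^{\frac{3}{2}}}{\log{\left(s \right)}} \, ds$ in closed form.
$\log{\left(\frac{15}{8} \right)}$

Introduce a parameter $a$ in the exponent: let $I(a) = \int_{0}^{1} \frac{- \sqrt[3]{s} + s^{a}}{\log{\left(s \right)}} \, ds$.

Since $\dfrac{\partial}{\partial a}\,s^{a} = s^{a} \ln s$, the $\ln s$ in the denominator cancels and
$$\frac{dI}{da} = \int_{0}^{1} s^{a} \, ds = \left[\frac{s^{a+1}}{a+1}\right]_0^1 = \frac{1}{a + 1}.$$

Integrating with respect to $a$ gives $I(a) = \log{\left(\frac{3 a}{4} + \frac{3}{4} \right)} + C$.

At $a = \frac{1}{3}$ the integrand is identically $0$, so $I(\frac{1}{3}) = 0$. The closed form gives $0$, hence $C = 0$.

Setting $a = \frac{3}{2}$:
$$I = \log{\left(\frac{15}{8} \right)}.$$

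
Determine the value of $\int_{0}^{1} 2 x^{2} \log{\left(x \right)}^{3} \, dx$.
$- \frac{4}{27}$

Begin with the known integral
$$J(a) = \int_{0}^{1} 2 x^{a} \, dx = \frac{2}{a + 1}.$$

Differentiating under the integral sign brings down a factor of $\ln x$:
$$\frac{dJ}{da} = \int_{0}^{1} 2 x^{a} \log{\left(x \right)} \, dx = - \frac{2}{\left(a + 1\right)^{2}}.$$

Repeating $3$ times in total — each differentiation brings down another $\ln x$ — gives
$$\frac{d^{3}J}{da^{3}} = \int_{0}^{1} 2 x^{a} \log{\left(x \right)}^{3} \, dx = - \frac{12}{\left(a + 1\right)^{4}},$$
and the integrand here is exactly the target integrand, so $I = - \frac{12}{\left(a + 1\right)^{4}}$.

Setting $a = 2$:
$$I = - \frac{4}{27}.$$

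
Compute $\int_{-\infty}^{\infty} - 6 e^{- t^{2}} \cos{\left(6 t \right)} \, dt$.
$- \frac{6 \sqrt{\pi}}{e^{9}}$

Define $I(b) = \int_{-\infty}^{\infty} - 6 e^{- t^{2}} \cos{\left(b t \right)} \, dt$.

Differentiating under the integral sign,
$$I'(b) = \int_{-\infty}^{\infty} 6 t e^{- t^{2}} \sin{\left(b t \right)} \, dt.$$

Integrate $\int_{-\infty}^{\infty} t \sin(b t)\, e^{- t^{2}}\, dt$ by parts with $u = \sin(b t)$ and $dv = t\, e^{- t^{2}}\, dt$, giving $v = - \frac{e^{- t^{2}}}{2}$. The boundary term vanishes and
$$\int_{-\infty}^{\infty} t \sin(b t)\, e^{- t^{2}}\, dt = \frac{b}{2} \int_{-\infty}^{\infty} \cos(b t)\, e^{- t^{2}}\, dt,$$
so $I'(b) = - \frac{b}{2}\, I(b)$.

This is a separable first-order ODE; solving with the initial condition $I(0) = \int_{-\infty}^{\infty} - 6 e^{- t^{2}}\,dt = - 6 \sqrt{\pi}$ gives
$$I(b) = - 6 \sqrt{\pi} e^{- \frac{b^{2}}{4}}.$$

Setting $b = 6$:
$$I = - \frac{6 \sqrt{\pi}}{e^{9}}.$$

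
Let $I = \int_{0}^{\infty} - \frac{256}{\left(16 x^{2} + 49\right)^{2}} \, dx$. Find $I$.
$- \frac{16 \pi}{343}$

Start from the standard arctangent integral
$$J(a) = \int_{0}^{\infty} - \frac{1}{a^{2} + x^{2}} \, dx = - \frac{\pi}{2 a}.$$

Differentiating under the integral sign with respect to $a$,
$$\frac{dJ}{da} = \int_{0}^{\infty} \frac{2 a}{\left(a^{2} + x^{2}\right)^{2}} \, dx = \frac{\pi}{2 a^{2}},$$
so $\int_{0}^{\infty} - \frac{1}{\left(a^{2} + x^{2}\right)^{2}} \, dx = - \frac{\pi}{4 a^{3}}$.

Setting $a = \frac{7}{4}$:
$$I = - \frac{16 \pi}{343}.$$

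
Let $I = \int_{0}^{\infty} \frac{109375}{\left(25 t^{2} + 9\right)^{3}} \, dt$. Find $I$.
$\frac{21875 \pi}{1296}$

Begin with the known result
$$J(a) = \int_{0}^{\infty} \frac{7}{a^{2} + t^{2}} \, dt = \frac{7 \pi}{2 a}.$$

Differentiating under the integral sign with respect to $a$,
$$\frac{dJ}{da} = \int_{0}^{\infty} - \frac{14 a}{\left(a^{2} + t^{2}\right)^{2}} \, dt = - \frac{7 \pi}{2 a^{2}},$$
so $\int_{0}^{\infty} \frac{7}{\left(a^{2} + t^{2}\right)^{2}} \, dt = \frac{7 \pi}{4 a^{3}}$.

Repeating — each differentiation of $1/(t^2+a^2)^j$ produces $-2ja/(t^2+a^2)^{j+1}$ — and dividing through by $-2ja$ at each step yields, after $2$ differentiations in total,
$$\int_{0}^{\infty} \frac{7}{\left(a^{2} + t^{2}\right)^{3}} \, dt = \frac{21 \pi}{16 a^{5}}.$$

Setting $a = \frac{3}{5}$:
$$I = \frac{21875 \pi}{1296}.$$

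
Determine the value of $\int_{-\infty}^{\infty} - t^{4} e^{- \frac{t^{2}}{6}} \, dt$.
$- 27 \sqrt{6} \sqrt{\pi}$

Begin with the known integral
$$J(a) = \int_{-\infty}^{\infty} - e^{- a t^{2}} \, dt = - \frac{\sqrt{\pi}}{\sqrt{a}}.$$

Differentiating under the integral sign brings down a factor of $(-t^2)$:
$$\frac{dJ}{da} = \int_{-\infty}^{\infty} t^{2} e^{- a t^{2}} \, dt = \frac{\sqrt{\pi}}{2 a^{\frac{3}{2}}}.$$

Repeating twice in total — each differentiation brings down another $(-t^2)$ — gives
$$\frac{d^{2}J}{da^{2}} = \int_{-\infty}^{\infty} - t^{4} e^{- a t^{2}} \, dt = - \frac{3 \sqrt{\pi}}{4 a^{\frac{5}{2}}},$$
and the integrand here is exactly the target integrand, so $I = - \frac{3 \sqrt{\pi}}{4 a^{\frac{5}{2}}}$.

Setting $a = \frac{1}{6}$:
$$I = - 27 \sqrt{6} \sqrt{\pi}.$$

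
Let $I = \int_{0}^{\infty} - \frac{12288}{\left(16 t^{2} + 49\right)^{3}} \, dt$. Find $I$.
$- \frac{576 \pi}{16807}$

Begin with the known result
$$J(a) = \int_{0}^{\infty} - \frac{3}{a^{2} + t^{2}} \, dt = - \frac{3 \pi}{2 a}.$$

Differentiating under the integral sign with respect to $a$,
$$\frac{dJ}{da} = \int_{0}^{\infty} \frac{6 a}{\left(a^{2} + t^{2}\right)^{2}} \, dt = \frac{3 \pi}{2 a^{2}},$$
so $\int_{0}^{\infty} - \frac{3}{\left(a^{2} + t^{2}\right)^{2}} \, dt = - \frac{3 \pi}{4 a^{3}}$.

Repeating — each differentiation of $1/(t^2+a^2)^j$ produces $-2ja/(t^2+a^2)^{j+1}$ — and dividing through by $-2ja$ at each step yields, after $2$ differentiations in total,
$$\int_{0}^{\infty} - \frac{3}{\left(a^{2} + t^{2}\right)^{3}} \, dt = - \frac{9 \pi}{16 a^{5}}.$$

Setting $a = \frac{7}{4}$:
$$I = - \frac{576 \pi}{16807}.$$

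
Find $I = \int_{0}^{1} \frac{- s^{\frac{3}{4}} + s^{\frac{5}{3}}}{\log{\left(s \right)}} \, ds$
$\log{\left(\frac{32}{21} \right)}$

Introduce a parameter $a$ in the exponent: let $I(a) = \int_{0}^{1} \frac{- s^{\frac{3}{4}} + s^{a}}{\log{\left(s \right)}} \, ds$.

Since $\dfrac{\partial}{\partial a}\,s^{a} = s^{a} \ln s$, the $\ln s$ in the denominator cancels and
$$\frac{dI}{da} = \int_{0}^{1} s^{a} \, ds = \left[\frac{s^{a+1}}{a+1}\right]_0^1 = \frac{1}{a + 1}.$$

Integrating with respect to $a$ gives $I(a) = \log{\left(\frac{4 a}{7} + \frac{4}{7} \right)} + C$.

At $a = \frac{3}{4}$ the integrand is identically $0$, so $I(\frac{3}{4}) = 0$. The closed form gives $0$, hence $C = 0$.

Setting $a = \frac{5}{3}$:
$$I = \log{\left(\frac{32}{21} \right)}.$$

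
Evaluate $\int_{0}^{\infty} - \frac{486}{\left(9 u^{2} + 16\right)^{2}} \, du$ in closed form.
$- \frac{81 \pi}{128}$

Begin with the known result
$$J(a) = \int_{0}^{\infty} - \frac{6}{a^{2} + u^{2}} \, du = - \frac{3 \pi}{a}.$$

Differentiating under the integral sign with respect to $a$,
$$\frac{dJ}{da} = \int_{0}^{\infty} \frac{12 a}{\left(a^{2} + u^{2}\right)^{2}} \, du = \frac{3 \pi}{a^{2}},$$
so $\int_{0}^{\infty} - \frac{6}{\left(a^{2} + u^{2}\right)^{2}} \, du = - \frac{3 \pi}{2 a^{3}}$.

Setting $a = \frac{4}{3}$:
$$I = - \frac{81 \pi}{128}.$$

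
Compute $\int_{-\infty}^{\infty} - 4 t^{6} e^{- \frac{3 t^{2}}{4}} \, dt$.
$- \frac{320 \sqrt{3} \sqrt{\pi}}{27}$

Consider the simpler parametrised integral
$$J(a) = \int_{-\infty}^{\infty} - 4 e^{- a t^{2}} \, dt = - \frac{4 \sqrt{\pi}}{\sqrt{a}}.$$

Differentiating under the integral sign brings down a factor of $(-t^2)$:
$$\frac{dJ}{da} = \int_{-\infty}^{\infty} 4 t^{2} e^{- a t^{2}} \, dt = \frac{2 \sqrt{\pi}}{a^{\frac{3}{2}}}.$$

Repeating $3$ times in total — each differentiation brings down another $(-t^2)$ — gives
$$\frac{d^{3}J}{da^{3}} = \int_{-\infty}^{\infty} 4 t^{6} e^{- a t^{2}} \, dt = \frac{15 \sqrt{\pi}}{2 a^{\frac{7}{2}}},$$
and the integrand here is $(-1)^{3}$ times the target integrand, so $I = (-1)^{3}\,\frac{d^{3}J}{da^{3}} = - \frac{15 \sqrt{\pi}}{2 a^{\frac{7}{2}}}$.

Setting $a = \frac{3}{4}$:
$$I = - \frac{320 \sqrt{3} \sqrt{\pi}}{27}.$$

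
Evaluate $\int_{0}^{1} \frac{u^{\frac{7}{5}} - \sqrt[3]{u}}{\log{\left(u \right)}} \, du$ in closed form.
$- \log{\left(\frac{5}{9} \right)}$

Consider the one-parameter family: let $I(a) = \int_{0}^{1} \frac{u^{\frac{7}{5}} - u^{a}}{\log{\left(u \right)}} \, du$.

Since $\dfrac{\partial}{\partial a}\,u^{a} = u^{a} \ln u$, the $\ln u$ in the denominator cancels and
$$\frac{dI}{da} = \int_{0}^{1} -1 u^{a} \, du = -1 \left[\frac{u^{a+1}}{a+1}\right]_0^1 = - \frac{1}{a + 1}.$$

Integrating with respect to $a$ gives $I(a) = - \log{\left(\frac{5 a}{12} + \frac{5}{12} \right)} + C$.

At $a = \frac{7}{5}$ the integrand is identically $0$, so $I(\frac{7}{5}) = 0$. The closed form gives $0$, hence $C = 0$.

Setting $a = \frac{1}{3}$:
$$I = - \log{\left(\frac{5}{9} \right)}.$$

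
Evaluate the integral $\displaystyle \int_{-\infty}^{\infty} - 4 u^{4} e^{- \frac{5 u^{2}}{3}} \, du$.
$- \frac{27 \sqrt{15} \sqrt{\pi}}{125}$

Start from the elementary integral
$$J(a) = \int_{-\infty}^{\infty} - 4 e^{- a u^{2}} \, du = - \frac{4 \sqrt{\pi}}{\sqrt{a}}.$$

Differentiating under the integral sign brings down a factor of $(-u^2)$:
$$\frac{dJ}{da} = \int_{-\infty}^{\infty} 4 u^{2} e^{- a u^{2}} \, du = \frac{2 \sqrt{\pi}}{a^{\frac{3}{2}}}.$$

Repeating twice in total — each differentiation brings down another $(-u^2)$ — gives
$$\frac{d^{2}J}{da^{2}} = \int_{-\infty}^{\infty} - 4 u^{4} e^{- a u^{2}} \, du = - \frac{3 \sqrt{\pi}}{a^{\frac{5}{2}}},$$
and the integrand here is exactly the target integrand, so $I = - \frac{3 \sqrt{\pi}}{a^{\frac{5}{2}}}$.

Setting $a = \frac{5}{3}$:
$$I = - \frac{27 \sqrt{15} \sqrt{\pi}}{125}.$$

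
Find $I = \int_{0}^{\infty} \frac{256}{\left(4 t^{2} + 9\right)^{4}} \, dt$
$\frac{20 \pi}{2187}$

Start from the standard arctangent integral
$$J(a) = \int_{0}^{\infty} \frac{1}{a^{2} + t^{2}} \, dt = \frac{\pi}{2 a}.$$

Differentiating under the integral sign with respect to $a$,
$$\frac{dJ}{da} = \int_{0}^{\infty} - \frac{2 a}{\left(a^{2} + t^{2}\right)^{2}} \, dt = - \frac{\pi}{2 a^{2}},$$
so $\int_{0}^{\infty} \frac{1}{\left(a^{2} + t^{2}\right)^{2}} \, dt = \frac{\pi}{4 a^{3}}$.

Repeating — each differentiation of $1/(t^2+a^2)^j$ produces $-2ja/(t^2+a^2)^{j+1}$ — and dividing through by $-2ja$ at each step yields, after $3$ differentiations in total,
$$\int_{0}^{\infty} \frac{1}{\left(a^{2} + t^{2}\right)^{4}} \, dt = \frac{5 \pi}{32 a^{7}}.$$

Setting $a = \frac{3}{2}$:
$$I = \frac{20 \pi}{2187}.$$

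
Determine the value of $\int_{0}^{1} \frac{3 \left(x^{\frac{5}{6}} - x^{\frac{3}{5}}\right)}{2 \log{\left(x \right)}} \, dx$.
$- \log{\left(\frac{192 \sqrt{165}}{3025} \right)}$

Consider the one-parameter family: let $I(a) = \int_{0}^{1} \frac{3 \left(x^{\frac{5}{6}} - x^{a}\right)}{2 \log{\left(x \right)}} \, dx$.

Since $\dfrac{\partial}{\partial a}\,x^{a} = x^{a} \ln x$, the $\ln x$ in the denominator cancels and
$$\frac{dI}{da} = \int_{0}^{1} - \frac{3}{2} x^{a} \, dx = - \frac{3}{2} \left[\frac{x^{a+1}}{a+1}\right]_0^1 = - \frac{3}{2 a + 2}.$$

Integrating with respect to $a$ gives $I(a) = - \log{\left(\frac{6 \sqrt{66} \left(a + 1\right)^{\frac{3}{2}}}{121} \right)} + C$.

At $a = \frac{5}{6}$ the integrand is identically $0$, so $I(\frac{5}{6}) = 0$. The closed form gives $0$, hence $C = 0$.

Setting $a = \frac{3}{5}$:
$$I = - \log{\left(\frac{192 \sqrt{165}}{3025} \right)}.$$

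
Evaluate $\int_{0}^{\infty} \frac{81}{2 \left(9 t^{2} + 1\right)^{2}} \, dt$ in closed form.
$\frac{27 \pi}{8}$

Begin with the known result
$$J(a) = \int_{0}^{\infty} \frac{1}{2 \left(a^{2} + t^{2}\right)} \, dt = \frac{\pi}{4 a}.$$

Differentiating under the integral sign with respect to $a$,
$$\frac{dJ}{da} = \int_{0}^{\infty} - \frac{a}{\left(a^{2} + t^{2}\right)^{2}} \, dt = - \frac{\pi}{4 a^{2}},$$
so $\int_{0}^{\infty} \frac{1}{2 \left(a^{2} + t^{2}\right)^{2}} \, dt = \frac{\pi}{8 a^{3}}$.

Setting $a = \frac{1}{3}$:
$$I = \frac{27 \pi}{8}.$$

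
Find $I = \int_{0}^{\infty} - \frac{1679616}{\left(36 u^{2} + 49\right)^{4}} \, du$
$- \frac{43740 \pi}{823543}$

Start from the standard arctangent integral
$$J(a) = \int_{0}^{\infty} - \frac{1}{a^{2} + u^{2}} \, du = - \frac{\pi}{2 a}.$$

Differentiating under the integral sign with respect to $a$,
$$\frac{dJ}{da} = \int_{0}^{\infty} \frac{2 a}{\left(a^{2} + u^{2}\right)^{2}} \, du = \frac{\pi}{2 a^{2}},$$
so $\int_{0}^{\infty} - \frac{1}{\left(a^{2} + u^{2}\right)^{2}} \, du = - \frac{\pi}{4 a^{3}}$.

Repeating — each differentiation of $1/(u^2+a^2)^j$ produces $-2ja/(u^2+a^2)^{j+1}$ — and dividing through by $-2ja$ at each step yields, after $3$ differentiations in total,
$$\int_{0}^{\infty} - \frac{1}{\left(a^{2} + u^{2}\right)^{4}} \, du = - \frac{5 \pi}{32 a^{7}}.$$

Setting $a = \frac{7}{6}$:
$$I = - \frac{43740 \pi}{823543}.$$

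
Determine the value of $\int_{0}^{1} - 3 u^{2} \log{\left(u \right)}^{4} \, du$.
$- \frac{8}{27}$

Begin with the known integral
$$J(a) = \int_{0}^{1} - 3 u^{a} \, du = - \frac{3}{a + 1}.$$

Differentiating under the integral sign brings down a factor of $\ln u$:
$$\frac{dJ}{da} = \int_{0}^{1} - 3 u^{a} \log{\left(u \right)} \, du = \frac{3}{\left(a + 1\right)^{2}}.$$

Repeating $4$ times in total — each differentiation brings down another $\ln u$ — gives
$$\frac{d^{4}J}{da^{4}} = \int_{0}^{1} - 3 u^{a} \log{\left(u \right)}^{4} \, du = - \frac{72}{\left(a + 1\right)^{5}},$$
and the integrand here is exactly the target integrand, so $I = - \frac{72}{\left(a + 1\right)^{5}}$.

Setting $a = 2$:
$$I = - \frac{8}{27}.$$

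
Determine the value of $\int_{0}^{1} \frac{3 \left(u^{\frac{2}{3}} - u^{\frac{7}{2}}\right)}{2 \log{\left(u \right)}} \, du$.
$- \log{\left(\frac{81 \sqrt{30}}{100} \right)}$

Replace the exponent $\frac{7}{2}$ by a parameter $a$: let $I(a) = \int_{0}^{1} \frac{3 \left(u^{\frac{2}{3}} - u^{a}\right)}{2 \log{\left(u \right)}} \, du$.

Since $\dfrac{\partial}{\partial a}\,u^{a} = u^{a} \ln u$, the $\ln u$ in the denominator cancels and
$$\frac{dI}{da} = \int_{0}^{1} - \frac{3}{2} u^{a} \, du = - \frac{3}{2} \left[\frac{u^{a+1}}{a+1}\right]_0^1 = - \frac{3}{2 a + 2}.$$

Integrating with respect to $a$ gives $I(a) = - \log{\left(\frac{3 \sqrt{15} \left(a + 1\right)^{\frac{3}{2}}}{25} \right)} + C$.

At $a = \frac{2}{3}$ the integrand is identically $0$, so $I(\frac{2}{3}) = 0$. The closed form gives $0$, hence $C = 0$.

Setting $a = \frac{7}{2}$:
$$I = - \log{\left(\frac{81 \sqrt{30}}{100} \right)}.$$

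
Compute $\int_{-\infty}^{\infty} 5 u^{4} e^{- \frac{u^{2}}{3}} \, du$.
$\frac{135 \sqrt{3} \sqrt{\pi}}{4}$

Begin with the known integral
$$J(a) = \int_{-\infty}^{\infty} 5 e^{- a u^{2}} \, du = \frac{5 \sqrt{\pi}}{\sqrt{a}}.$$

Differentiating under the integral sign brings down a factor of $(-u^2)$:
$$\frac{dJ}{da} = \int_{-\infty}^{\infty} - 5 u^{2} e^{- a u^{2}} \, du = - \frac{5 \sqrt{\pi}}{2 a^{\frac{3}{2}}}.$$

Repeating twice in total — each differentiation brings down another $(-u^2)$ — gives
$$\frac{d^{2}J}{da^{2}} = \int_{-\infty}^{\infty} 5 u^{4} e^{- a u^{2}} \, du = \frac{15 \sqrt{\pi}}{4 a^{\frac{5}{2}}},$$
and the integrand here is exactly the target integrand, so $I = \frac{15 \sqrt{\pi}}{4 a^{\frac{5}{2}}}$.

Setting $a = \frac{1}{3}$:
$$I = \frac{135 \sqrt{3} \sqrt{\pi}}{4}.$$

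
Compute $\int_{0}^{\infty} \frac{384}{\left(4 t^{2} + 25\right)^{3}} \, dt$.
$\frac{36 \pi}{3125}$

Recall the elementary integral
$$J(a) = \int_{0}^{\infty} \frac{6}{a^{2} + t^{2}} \, dt = \frac{3 \pi}{a}.$$

Differentiating under the integral sign with respect to $a$,
$$\frac{dJ}{da} = \int_{0}^{\infty} - \frac{12 a}{\left(a^{2} + t^{2}\right)^{2}} \, dt = - \frac{3 \pi}{a^{2}},$$
so $\int_{0}^{\infty} \frac{6}{\left(a^{2} + t^{2}\right)^{2}} \, dt = \frac{3 \pi}{2 a^{3}}$.

Repeating — each differentiation of $1/(t^2+a^2)^j$ produces $-2ja/(t^2+a^2)^{j+1}$ — and dividing through by $-2ja$ at each step yields, after $2$ differentiations in total,
$$\int_{0}^{\infty} \frac{6}{\left(a^{2} + t^{2}\right)^{3}} \, dt = \frac{9 \pi}{8 a^{5}}.$$

Setting $a = \frac{5}{2}$:
$$I = \frac{36 \pi}{3125}.$$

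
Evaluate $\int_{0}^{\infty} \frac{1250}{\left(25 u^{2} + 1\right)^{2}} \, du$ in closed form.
$\frac{125 \pi}{2}$

Begin with the known result
$$J(a) = \int_{0}^{\infty} \frac{2}{a^{2} + u^{2}} \, du = \frac{\pi}{a}.$$

Differentiating under the integral sign with respect to $a$,
$$\frac{dJ}{da} = \int_{0}^{\infty} - \frac{4 a}{\left(a^{2} + u^{2}\right)^{2}} \, du = - \frac{\pi}{a^{2}},$$
so $\int_{0}^{\infty} \frac{2}{\left(a^{2} + u^{2}\right)^{2}} \, du = \frac{\pi}{2 a^{3}}$.

Setting $a = \frac{1}{5}$:
$$I = \frac{125 \pi}{2}.$$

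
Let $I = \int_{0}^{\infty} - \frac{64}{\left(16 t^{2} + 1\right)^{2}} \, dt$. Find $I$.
$- 4 \pi$

Start from the standard arctangent integral
$$J(a) = \int_{0}^{\infty} - \frac{1}{4 \left(a^{2} + t^{2}\right)} \, dt = - \frac{\pi}{8 a}.$$

Differentiating under the integral sign with respect to $a$,
$$\frac{dJ}{da} = \int_{0}^{\infty} \frac{a}{2 \left(a^{2} + t^{2}\right)^{2}} \, dt = \frac{\pi}{8 a^{2}},$$
so $\int_{0}^{\infty} - \frac{1}{4 \left(a^{2} + t^{2}\right)^{2}} \, dt = - \frac{\pi}{16 a^{3}}$.

Setting $a = \frac{1}{4}$:
$$I = - 4 \pi.$$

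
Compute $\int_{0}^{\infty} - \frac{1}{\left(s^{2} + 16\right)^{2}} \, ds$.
$- \frac{\pi}{256}$

Start from the standard arctangent integral
$$J(a) = \int_{0}^{\infty} - \frac{1}{a^{2} + s^{2}} \, ds = - \frac{\pi}{2 a}.$$

Differentiating under the integral sign with respect to $a$,
$$\frac{dJ}{da} = \int_{0}^{\infty} \frac{2 a}{\left(a^{2} + s^{2}\right)^{2}} \, ds = \frac{\pi}{2 a^{2}},$$
so $\int_{0}^{\infty} - \frac{1}{\left(a^{2} + s^{2}\right)^{2}} \, ds = - \frac{\pi}{4 a^{3}}$.

Setting $a = 4$:
$$I = - \frac{\pi}{256}.$$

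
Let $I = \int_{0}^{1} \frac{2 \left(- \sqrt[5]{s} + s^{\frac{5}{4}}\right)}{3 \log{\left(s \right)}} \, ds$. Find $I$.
$\log{\left(\frac{15^{\frac{2}{3}}}{4} \right)}$

Replace the exponent $\frac{1}{5}$ by a parameter $a$: let $I(a) = \int_{0}^{1} \frac{2 \left(s^{\frac{5}{4}} - s^{a}\right)}{3 \log{\left(s \right)}} \, ds$.

Since $\dfrac{\partial}{\partial a}\,s^{a} = s^{a} \ln s$, the $\ln s$ in the denominator cancels and
$$\frac{dI}{da} = \int_{0}^{1} - \frac{2}{3} s^{a} \, ds = - \frac{2}{3} \left[\frac{s^{a+1}}{a+1}\right]_0^1 = - \frac{2}{3 a + 3}.$$

Integrating with respect to $a$ gives $I(a) = - \frac{2 \log{\left(a + 1 \right)}}{3} - \frac{4 \log{\left(2 \right)}}{3} + \frac{4 \log{\left(3 \right)}}{3} + C$.

At $a = \frac{5}{4}$ the integrand is identically $0$, so $I(\frac{5}{4}) = 0$. The closed form gives $0$, hence $C = 0$.

Setting $a = \frac{1}{5}$:
$$I = \log{\left(\frac{15^{\frac{2}{3}}}{4} \right)}.$$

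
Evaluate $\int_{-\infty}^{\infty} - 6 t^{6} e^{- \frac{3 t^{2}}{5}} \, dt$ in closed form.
$- \frac{625 \sqrt{15} \sqrt{\pi}}{36}$

Start from the elementary integral
$$J(a) = \int_{-\infty}^{\infty} - 6 e^{- a t^{2}} \, dt = - \frac{6 \sqrt{\pi}}{\sqrt{a}}.$$

Differentiating under the integral sign brings down a factor of $(-t^2)$:
$$\frac{dJ}{da} = \int_{-\infty}^{\infty} 6 t^{2} e^{- a t^{2}} \, dt = \frac{3 \sqrt{\pi}}{a^{\frac{3}{2}}}.$$

Repeating $3$ times in total — each differentiation brings down another $(-t^2)$ — gives
$$\frac{d^{3}J}{da^{3}} = \int_{-\infty}^{\infty} 6 t^{6} e^{- a t^{2}} \, dt = \frac{45 \sqrt{\pi}}{4 a^{\frac{7}{2}}},$$
and the integrand here is $(-1)^{3}$ times the target integrand, so $I = (-1)^{3}\,\frac{d^{3}J}{da^{3}} = - \frac{45 \sqrt{\pi}}{4 a^{\frac{7}{2}}}$.

Setting $a = \frac{3}{5}$:
$$I = - \frac{625 \sqrt{15} \sqrt{\pi}}{36}.$$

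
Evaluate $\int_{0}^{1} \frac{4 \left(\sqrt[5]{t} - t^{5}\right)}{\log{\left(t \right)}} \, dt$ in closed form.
$- \log{\left(625 \right)}$

Consider the one-parameter family: let $I(a) = \int_{0}^{1} \frac{4 \left(\sqrt[5]{t} - t^{a}\right)}{\log{\left(t \right)}} \, dt$.

Since $\dfrac{\partial}{\partial a}\,t^{a} = t^{a} \ln t$, the $\ln t$ in the denominator cancels and
$$\frac{dI}{da} = \int_{0}^{1} -4 t^{a} \, dt = -4 \left[\frac{t^{a+1}}{a+1}\right]_0^1 = - \frac{4}{a + 1}.$$

Integrating with respect to $a$ gives $I(a) = - \log{\left(\frac{625 \left(a + 1\right)^{4}}{1296} \right)} + C$.

At $a = \frac{1}{5}$ the integrand is identically $0$, so $I(\frac{1}{5}) = 0$. The closed form gives $0$, hence $C = 0$.

Setting $a = 5$:
$$I = - \log{\left(625 \right)}.$$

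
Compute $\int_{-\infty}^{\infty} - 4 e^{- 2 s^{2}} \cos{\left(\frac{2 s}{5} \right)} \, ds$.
$- \frac{2 \sqrt{2} \sqrt{\pi}}{e^{\frac{1}{50}}}$

Define $I(b) = \int_{-\infty}^{\infty} - 4 e^{- 2 s^{2}} \cos{\left(b s \right)} \, ds$.

Differentiating under the integral sign,
$$I'(b) = \int_{-\infty}^{\infty} 4 s e^{- 2 s^{2}} \sin{\left(b s \right)} \, ds.$$

Integrate $\int_{-\infty}^{\infty} s \sin(b s)\, e^{- 2 s^{2}}\, ds$ by parts with $u = \sin(b s)$ and $dv = s\, e^{- 2 s^{2}}\, ds$, giving $v = - \frac{e^{- 2 s^{2}}}{4}$. The boundary term vanishes and
$$\int_{-\infty}^{\infty} s \sin(b s)\, e^{- 2 s^{2}}\, ds = \frac{b}{4} \int_{-\infty}^{\infty} \cos(b s)\, e^{- 2 s^{2}}\, ds,$$
so $I'(b) = - \frac{b}{4}\, I(b)$.

This is a separable first-order ODE; solving with the initial condition $I(0) = \int_{-\infty}^{\infty} - 4 e^{- 2 s^{2}}\,ds = - 2 \sqrt{2} \sqrt{\pi}$ gives
$$I(b) = - 2 \sqrt{2} \sqrt{\pi} e^{- \frac{b^{2}}{8}}.$$

Setting $b = \frac{2}{5}$:
$$I = - \frac{2 \sqrt{2} \sqrt{\pi}}{e^{\frac{1}{50}}}.$$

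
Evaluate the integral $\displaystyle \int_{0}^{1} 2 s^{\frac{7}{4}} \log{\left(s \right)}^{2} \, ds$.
$\frac{256}{1331}$

Start from the elementary integral
$$J(a) = \int_{0}^{1} 2 s^{a} \, ds = \frac{2}{a + 1}.$$

Differentiating under the integral sign brings down a factor of $\ln s$:
$$\frac{dJ}{da} = \int_{0}^{1} 2 s^{a} \log{\left(s \right)} \, ds = - \frac{2}{\left(a + 1\right)^{2}}.$$

Repeating twice in total — each differentiation brings down another $\ln s$ — gives
$$\frac{d^{2}J}{da^{2}} = \int_{0}^{1} 2 s^{a} \log{\left(s \right)}^{2} \, ds = \frac{4}{\left(a + 1\right)^{3}},$$
and the integrand here is exactly the target integrand, so $I = \frac{4}{\left(a + 1\right)^{3}}$.

Setting $a = \frac{7}{4}$:
$$I = \frac{256}{1331}.$$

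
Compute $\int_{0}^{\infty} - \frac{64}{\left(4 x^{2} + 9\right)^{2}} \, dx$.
$- \frac{8 \pi}{27}$

Start from the standard arctangent integral
$$J(a) = \int_{0}^{\infty} - \frac{4}{a^{2} + x^{2}} \, dx = - \frac{2 \pi}{a}.$$

Differentiating under the integral sign with respect to $a$,
$$\frac{dJ}{da} = \int_{0}^{\infty} \frac{8 a}{\left(a^{2} + x^{2}\right)^{2}} \, dx = \frac{2 \pi}{a^{2}},$$
so $\int_{0}^{\infty} - \frac{4}{\left(a^{2} + x^{2}\right)^{2}} \, dx = - \frac{\pi}{a^{3}}$.

Setting $a = \frac{3}{2}$:
$$I = - \frac{8 \pi}{27}.$$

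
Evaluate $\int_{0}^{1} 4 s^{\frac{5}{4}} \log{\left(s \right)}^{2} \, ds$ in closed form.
$\frac{512}{729}$

Start from the elementary integral
$$J(a) = \int_{0}^{1} 4 s^{a} \, ds = \frac{4}{a + 1}.$$

Differentiating under the integral sign brings down a factor of $\ln s$:
$$\frac{dJ}{da} = \int_{0}^{1} 4 s^{a} \log{\left(s \right)} \, ds = - \frac{4}{\left(a + 1\right)^{2}}.$$

Repeating twice in total — each differentiation brings down another $\ln s$ — gives
$$\frac{d^{2}J}{da^{2}} = \int_{0}^{1} 4 s^{a} \log{\left(s \right)}^{2} \, ds = \frac{8}{\left(a + 1\right)^{3}},$$
and the integrand here is exactly the target integrand, so $I = \frac{8}{\left(a + 1\right)^{3}}$.

Setting $a = \frac{5}{4}$:
$$I = \frac{512}{729}.$$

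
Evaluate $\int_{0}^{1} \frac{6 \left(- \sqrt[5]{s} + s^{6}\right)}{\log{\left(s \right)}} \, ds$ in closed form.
$\log{\left(\frac{1838265625}{46656} \right)}$

Replace the exponent $\frac{1}{5}$ by a parameter $a$: let $I(a) = \int_{0}^{1} \frac{6 \left(s^{6} - s^{a}\right)}{\log{\left(s \right)}} \, ds$.

Since $\dfrac{\partial}{\partial a}\,s^{a} = s^{a} \ln s$, the $\ln s$ in the denominator cancels and
$$\frac{dI}{da} = \int_{0}^{1} -6 s^{a} \, ds = -6 \left[\frac{s^{a+1}}{a+1}\right]_0^1 = - \frac{6}{a + 1}.$$

Integrating with respect to $a$ gives $I(a) = \log{\left(\frac{117649}{\left(a + 1\right)^{6}} \right)} + C$.

At $a = 6$ the integrand is identically $0$, so $I(6) = 0$. The closed form gives $0$, hence $C = 0$.

Setting $a = \frac{1}{5}$:
$$I = \log{\left(\frac{1838265625}{46656} \right)}.$$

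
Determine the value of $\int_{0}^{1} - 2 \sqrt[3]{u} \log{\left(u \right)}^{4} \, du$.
$- \frac{729}{64}$

Consider the simpler parametrised integral
$$J(a) = \int_{0}^{1} - 2 u^{a} \, du = - \frac{2}{a + 1}.$$

Differentiating under the integral sign brings down a factor of $\ln u$:
$$\frac{dJ}{da} = \int_{0}^{1} - 2 u^{a} \log{\left(u \right)} \, du = \frac{2}{\left(a + 1\right)^{2}}.$$

Repeating $4$ times in total — each differentiation brings down another $\ln u$ — gives
$$\frac{d^{4}J}{da^{4}} = \int_{0}^{1} - 2 u^{a} \log{\left(u \right)}^{4} \, du = - \frac{48}{\left(a + 1\right)^{5}},$$
and the integrand here is exactly the target integrand, so $I = - \frac{48}{\left(a + 1\right)^{5}}$.

Setting $a = \frac{1}{3}$:
$$I = - \frac{729}{64}.$$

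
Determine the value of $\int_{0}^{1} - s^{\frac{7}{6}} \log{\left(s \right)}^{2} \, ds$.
$- \frac{432}{2197}$

Consider the simpler parametrised integral
$$J(a) = \int_{0}^{1} - s^{a} \, ds = - \frac{1}{a + 1}.$$

Differentiating under the integral sign brings down a factor of $\ln s$:
$$\frac{dJ}{da} = \int_{0}^{1} - s^{a} \log{\left(s \right)} \, ds = \frac{1}{\left(a + 1\right)^{2}}.$$

Repeating twice in total — each differentiation brings down another $\ln s$ — gives
$$\frac{d^{2}J}{da^{2}} = \int_{0}^{1} - s^{a} \log{\left(s \right)}^{2} \, ds = - \frac{2}{\left(a + 1\right)^{3}},$$
and the integrand here is exactly the target integrand, so $I = - \frac{2}{\left(a + 1\right)^{3}}$.

Setting $a = \frac{7}{6}$:
$$I = - \frac{432}{2197}.$$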